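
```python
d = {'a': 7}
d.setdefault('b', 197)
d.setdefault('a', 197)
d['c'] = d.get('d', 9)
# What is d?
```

After line 1: d = {'a': 7}
After line 2 (setdefault adds 'b'=197): d = {'a': 7, 'b': 197}
After line 3 (setdefault 'a' no-op, already exists): d = {'a': 7, 'b': 197}
After line 4 (get('d', 9) returns default since 'd' not in d): d = {'a': 7, 'b': 197, 'c': 9}

{'a': 7, 'b': 197, 'c': 9}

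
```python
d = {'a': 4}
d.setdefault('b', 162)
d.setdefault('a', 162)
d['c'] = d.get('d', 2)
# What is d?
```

After line 1: d = {'a': 4}
After line 2 (setdefault adds 'b'=162): d = {'a': 4, 'b': 162}
After line 3 (setdefault 'a' no-op, already exists): d = {'a': 4, 'b': 162}
After line 4 (get('d', 2) returns default since 'd' not in d): d = {'a': 4, 'b': 162, 'c': 2}

{'a': 4, 'b': 162, 'c': 2}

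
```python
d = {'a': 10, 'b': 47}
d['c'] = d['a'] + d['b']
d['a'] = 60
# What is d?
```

After line 1: d = {'a': 10, 'b': 47}
After line 2 (d['c'] = 10 + 47): d = {'a': 10, 'b': 47, 'c': 57}
After line 3: d = {'a': 60, 'b': 47, 'c': 57}

{'a': 60, 'b': 47, 'c': 57}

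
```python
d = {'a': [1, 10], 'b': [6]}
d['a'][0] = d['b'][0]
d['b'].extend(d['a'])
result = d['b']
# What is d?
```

After line 1: d = {'a': [1, 10], 'b': [6]}
After line 2 (a[0] = b[0] = 6): d = {'a': [6, 10], 'b': [6]}
After line 3 (b.extend(a) appends [6, 10]): d = {'a': [6, 10], 'b': [6, 6, 10]}
After line 4: result = d['b'] = [6, 6, 10]

{'a': [6, 10], 'b': [6, 6, 10]}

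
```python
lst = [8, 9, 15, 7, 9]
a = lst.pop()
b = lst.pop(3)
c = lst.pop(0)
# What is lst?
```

After line 1: lst = [8, 9, 15, 7, 9]
After line 2 (pop() -> a = 9): lst = [8, 9, 15, 7]
After line 3 (pop(3) -> b = 7): lst = [8, 9, 15]
After line 4 (pop(0) -> c = 8): lst = [9, 15]

[9, 15]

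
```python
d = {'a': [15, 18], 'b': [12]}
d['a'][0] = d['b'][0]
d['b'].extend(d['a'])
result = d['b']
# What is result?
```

After line 1: d = {'a': [15, 18], 'b': [12]}
After line 2 (a[0] = b[0] = 12): d = {'a': [12, 18], 'b': [12]}
After line 3 (b.extend(a) appends [12, 18]): d = {'a': [12, 18], 'b': [12, 12, 18]}
After line 4: result = d['b'] = [12, 12, 18]

[12, 12, 18]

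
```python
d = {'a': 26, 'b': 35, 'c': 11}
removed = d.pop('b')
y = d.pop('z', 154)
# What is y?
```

After line 1: d = {'a': 26, 'b': 35, 'c': 11}
After line 2 (pop 'b' returns 35): d = {'a': 26, 'c': 11}, removed = 35
After line 3 (pop 'z' missing, returns default 154): d = {'a': 26, 'c': 11}, y = 154

154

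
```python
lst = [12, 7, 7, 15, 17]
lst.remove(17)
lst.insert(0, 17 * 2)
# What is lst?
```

After line 1: lst = [12, 7, 7, 15, 17]
After line 2 (remove first 17): lst = [12, 7, 7, 15]
After line 3 (insert 34 at index 0): lst = [34, 12, 7, 7, 15]

[34, 12, 7, 7, 15]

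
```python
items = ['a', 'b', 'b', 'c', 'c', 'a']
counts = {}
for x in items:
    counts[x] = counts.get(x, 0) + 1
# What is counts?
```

Initial: counts = {}, items = ['a', 'b', 'b', 'c', 'c', 'a']
See 'a': counts = {'a': 1}
See 'b': counts = {'a': 1, 'b': 1}
See 'b': counts = {'a': 1, 'b': 2}
See 'c': counts = {'a': 1, 'b': 2, 'c': 1}
See 'c': counts = {'a': 1, 'b': 2, 'c': 2}
See 'a': counts = {'a': 2, 'b': 2, 'c': 2}

{'a': 2, 'b': 2, 'c': 2}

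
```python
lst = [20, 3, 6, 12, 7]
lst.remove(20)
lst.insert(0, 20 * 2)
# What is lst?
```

After line 1: lst = [20, 3, 6, 12, 7]
After line 2 (remove first 20): lst = [3, 6, 12, 7]
After line 3 (insert 40 at index 0): lst = [40, 3, 6, 12, 7]

[40, 3, 6, 12, 7]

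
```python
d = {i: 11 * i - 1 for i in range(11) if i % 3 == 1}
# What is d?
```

{1: 10, 4: 43, 7: 76, 10: 109}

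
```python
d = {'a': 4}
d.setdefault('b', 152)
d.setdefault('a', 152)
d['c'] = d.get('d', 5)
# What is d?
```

After line 1: d = {'a': 4}
After line 2 (setdefault adds 'b'=152): d = {'a': 4, 'b': 152}
After line 3 (setdefault 'a' no-op, already exists): d = {'a': 4, 'b': 152}
After line 4 (get('d', 5) returns default since 'd' not in d): d = {'a': 4, 'b': 152, 'c': 5}

{'a': 4, 'b': 152, 'c': 5}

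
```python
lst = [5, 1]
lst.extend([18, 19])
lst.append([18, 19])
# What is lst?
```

After line 1: lst = [5, 1]
After line 2 (extend unpacks [18, 19]): lst = [5, 1, 18, 19]
After line 3 (append adds [18, 19] as single element): lst = [5, 1, 18, 19, [18, 19]]

[5, 1, 18, 19, [18, 19]]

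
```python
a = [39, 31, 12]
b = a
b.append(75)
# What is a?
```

After line 1: a = [39, 31, 12]
After line 2 (b = a is an alias, same object): a = [39, 31, 12], b = [39, 31, 12]
After line 3 (b.append mutates the shared list): a = [39, 31, 12, 75], b = [39, 31, 12, 75]

[39, 31, 12, 75]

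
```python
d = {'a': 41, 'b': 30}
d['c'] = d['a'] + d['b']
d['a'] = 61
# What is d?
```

After line 1: d = {'a': 41, 'b': 30}
After line 2 (d['c'] = 41 + 30): d = {'a': 41, 'b': 30, 'c': 71}
After line 3: d = {'a': 61, 'b': 30, 'c': 71}

{'a': 61, 'b': 30, 'c': 71}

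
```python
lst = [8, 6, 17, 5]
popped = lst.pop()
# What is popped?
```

5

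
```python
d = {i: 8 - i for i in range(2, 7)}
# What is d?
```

{2: 6, 3: 5, 4: 4, 5: 3, 6: 2}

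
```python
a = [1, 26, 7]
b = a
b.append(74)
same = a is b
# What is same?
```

After line 1: a = [1, 26, 7]
After line 2 (b = a is an alias, same object): a = [1, 26, 7], b = [1, 26, 7]
After line 3 (b.append mutates the shared list): a = [1, 26, 7, 74], b = [1, 26, 7, 74]
After line 4 (same = a is b; same object -> True): same = True

True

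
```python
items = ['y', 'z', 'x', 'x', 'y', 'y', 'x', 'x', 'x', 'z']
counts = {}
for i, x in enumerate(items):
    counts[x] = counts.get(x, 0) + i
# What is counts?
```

Initial: counts = {}, items = ['y', 'z', 'x', 'x', 'y', 'y', 'x', 'x', 'x', 'z']
i=0, x='y': counts = {'y': 0}
i=1, x='z': counts = {'y': 0, 'z': 1}
i=2, x='x': counts = {'y': 0, 'z': 1, 'x': 2}
i=3, x='x': counts = {'y': 0, 'z': 1, 'x': 5}
i=4, x='y': counts = {'y': 4, 'z': 1, 'x': 5}
i=5, x='y': counts = {'y': 9, 'z': 1, 'x': 5}
i=6, x='x': counts = {'y': 9, 'z': 1, 'x': 11}
i=7, x='x': counts = {'y': 9, 'z': 1, 'x': 18}
i=8, x='x': counts = {'y': 9, 'z': 1, 'x': 26}
i=9, x='z': counts = {'y': 9, 'z': 10, 'x': 26}

{'y': 9, 'z': 10, 'x': 26}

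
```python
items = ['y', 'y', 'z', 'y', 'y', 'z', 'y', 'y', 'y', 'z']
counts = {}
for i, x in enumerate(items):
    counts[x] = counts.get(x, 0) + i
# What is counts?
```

Initial: counts = {}, items = ['y', 'y', 'z', 'y', 'y', 'z', 'y', 'y', 'y', 'z']
i=0, x='y': counts = {'y': 0}
i=1, x='y': counts = {'y': 1}
i=2, x='z': counts = {'y': 1, 'z': 2}
i=3, x='y': counts = {'y': 4, 'z': 2}
i=4, x='y': counts = {'y': 8, 'z': 2}
i=5, x='z': counts = {'y': 8, 'z': 7}
i=6, x='y': counts = {'y': 14, 'z': 7}
i=7, x='y': counts = {'y': 21, 'z': 7}
i=8, x='y': counts = {'y': 29, 'z': 7}
i=9, x='z': counts = {'y': 29, 'z': 16}

{'y': 29, 'z': 16}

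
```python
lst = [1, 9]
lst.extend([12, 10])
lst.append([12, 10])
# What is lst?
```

After line 1: lst = [1, 9]
After line 2 (extend unpacks [12, 10]): lst = [1, 9, 12, 10]
After line 3 (append adds [12, 10] as single element): lst = [1, 9, 12, 10, [12, 10]]

[1, 9, 12, 10, [12, 10]]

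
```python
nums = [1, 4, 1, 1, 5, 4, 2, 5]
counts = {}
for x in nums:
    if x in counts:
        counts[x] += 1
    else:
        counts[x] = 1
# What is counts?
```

Initial: counts = {}, nums = [1, 4, 1, 1, 5, 4, 2, 5]
See 1: counts = {1: 1}
See 4: counts = {1: 1, 4: 1}
See 1: counts = {1: 2, 4: 1}
See 1: counts = {1: 3, 4: 1}
See 5: counts = {1: 3, 4: 1, 5: 1}
See 4: counts = {1: 3, 4: 2, 5: 1}
See 2: counts = {1: 3, 4: 2, 5: 1, 2: 1}
See 5: counts = {1: 3, 4: 2, 5: 2, 2: 1}

{1: 3, 4: 2, 5: 2, 2: 1}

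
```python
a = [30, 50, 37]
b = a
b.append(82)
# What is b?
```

After line 1: a = [30, 50, 37]
After line 2 (b = a is an alias, same object): a = [30, 50, 37], b = [30, 50, 37]
After line 3 (b.append mutates the shared list): a = [30, 50, 37, 82], b = [30, 50, 37, 82]

[30, 50, 37, 82]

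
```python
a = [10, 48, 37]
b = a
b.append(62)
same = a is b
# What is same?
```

After line 1: a = [10, 48, 37]
After line 2 (b = a is an alias, same object): a = [10, 48, 37], b = [10, 48, 37]
After line 3 (b.append mutates the shared list): a = [10, 48, 37, 62], b = [10, 48, 37, 62]
After line 4 (same = a is b; same object -> True): same = True

True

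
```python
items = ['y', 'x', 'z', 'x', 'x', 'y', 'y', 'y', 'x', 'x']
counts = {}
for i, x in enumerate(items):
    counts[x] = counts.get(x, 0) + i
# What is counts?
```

Initial: counts = {}, items = ['y', 'x', 'z', 'x', 'x', 'y', 'y', 'y', 'x', 'x']
i=0, x='y': counts = {'y': 0}
i=1, x='x': counts = {'y': 0, 'x': 1}
i=2, x='z': counts = {'y': 0, 'x': 1, 'z': 2}
i=3, x='x': counts = {'y': 0, 'x': 4, 'z': 2}
i=4, x='x': counts = {'y': 0, 'x': 8, 'z': 2}
i=5, x='y': counts = {'y': 5, 'x': 8, 'z': 2}
i=6, x='y': counts = {'y': 11, 'x': 8, 'z': 2}
i=7, x='y': counts = {'y': 18, 'x': 8, 'z': 2}
i=8, x='x': counts = {'y': 18, 'x': 16, 'z': 2}
i=9, x='x': counts = {'y': 18, 'x': 25, 'z': 2}

{'y': 18, 'x': 25, 'z': 2}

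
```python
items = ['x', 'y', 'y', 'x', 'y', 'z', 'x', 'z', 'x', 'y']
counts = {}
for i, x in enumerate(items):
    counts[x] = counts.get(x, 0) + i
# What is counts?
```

Initial: counts = {}, items = ['x', 'y', 'y', 'x', 'y', 'z', 'x', 'z', 'x', 'y']
i=0, x='x': counts = {'x': 0}
i=1, x='y': counts = {'x': 0, 'y': 1}
i=2, x='y': counts = {'x': 0, 'y': 3}
i=3, x='x': counts = {'x': 3, 'y': 3}
i=4, x='y': counts = {'x': 3, 'y': 7}
i=5, x='z': counts = {'x': 3, 'y': 7, 'z': 5}
i=6, x='x': counts = {'x': 9, 'y': 7, 'z': 5}
i=7, x='z': counts = {'x': 9, 'y': 7, 'z': 12}
i=8, x='x': counts = {'x': 17, 'y': 7, 'z': 12}
i=9, x='y': counts = {'x': 17, 'y': 16, 'z': 12}

{'x': 17, 'y': 16, 'z': 12}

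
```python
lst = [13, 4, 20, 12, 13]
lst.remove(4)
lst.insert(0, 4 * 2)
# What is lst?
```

After line 1: lst = [13, 4, 20, 12, 13]
After line 2 (remove first 4): lst = [13, 20, 12, 13]
After line 3 (insert 8 at index 0): lst = [8, 13, 20, 12, 13]

[8, 13, 20, 12, 13]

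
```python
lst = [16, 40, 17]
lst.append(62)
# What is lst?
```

[16, 40, 17, 62]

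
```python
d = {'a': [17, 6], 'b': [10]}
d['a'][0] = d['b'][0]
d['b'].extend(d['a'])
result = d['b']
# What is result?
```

After line 1: d = {'a': [17, 6], 'b': [10]}
After line 2 (a[0] = b[0] = 10): d = {'a': [10, 6], 'b': [10]}
After line 3 (b.extend(a) appends [10, 6]): d = {'a': [10, 6], 'b': [10, 10, 6]}
After line 4: result = d['b'] = [10, 10, 6]

[10, 10, 6]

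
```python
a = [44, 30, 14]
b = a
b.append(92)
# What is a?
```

After line 1: a = [44, 30, 14]
After line 2 (b = a is an alias, same object): a = [44, 30, 14], b = [44, 30, 14]
After line 3 (b.append mutates the shared list): a = [44, 30, 14, 92], b = [44, 30, 14, 92]

[44, 30, 14, 92]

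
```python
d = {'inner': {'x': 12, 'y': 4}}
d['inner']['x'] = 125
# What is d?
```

After line 1: d = {'inner': {'x': 12, 'y': 4}}
After line 2 (inner x overwritten): d = {'inner': {'x': 125, 'y': 4}}

{'inner': {'x': 125, 'y': 4}}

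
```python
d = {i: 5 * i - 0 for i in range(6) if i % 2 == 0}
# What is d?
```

{0: 0, 2: 10, 4: 20}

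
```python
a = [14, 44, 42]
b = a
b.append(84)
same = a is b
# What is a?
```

After line 1: a = [14, 44, 42]
After line 2 (b = a is an alias, same object): a = [14, 44, 42], b = [14, 44, 42]
After line 3 (b.append mutates the shared list): a = [14, 44, 42, 84], b = [14, 44, 42, 84]
After line 4 (same = a is b; same object -> True): same = True

[14, 44, 42, 84]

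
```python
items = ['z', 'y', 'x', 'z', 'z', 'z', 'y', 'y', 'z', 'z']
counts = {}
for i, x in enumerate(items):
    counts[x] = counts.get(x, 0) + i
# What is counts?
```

Initial: counts = {}, items = ['z', 'y', 'x', 'z', 'z', 'z', 'y', 'y', 'z', 'z']
i=0, x='z': counts = {'z': 0}
i=1, x='y': counts = {'z': 0, 'y': 1}
i=2, x='x': counts = {'z': 0, 'y': 1, 'x': 2}
i=3, x='z': counts = {'z': 3, 'y': 1, 'x': 2}
i=4, x='z': counts = {'z': 7, 'y': 1, 'x': 2}
i=5, x='z': counts = {'z': 12, 'y': 1, 'x': 2}
i=6, x='y': counts = {'z': 12, 'y': 7, 'x': 2}
i=7, x='y': counts = {'z': 12, 'y': 14, 'x': 2}
i=8, x='z': counts = {'z': 20, 'y': 14, 'x': 2}
i=9, x='z': counts = {'z': 29, 'y': 14, 'x': 2}

{'z': 29, 'y': 14, 'x': 2}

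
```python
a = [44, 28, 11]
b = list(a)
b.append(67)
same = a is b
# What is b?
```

After line 1: a = [44, 28, 11]
After line 2 (b = list(a) is a shallow copy, new object): a = [44, 28, 11], b = [44, 28, 11]
After line 3 (append only mutates b): a = [44, 28, 11], b = [44, 28, 11, 67]
After line 4 (same = a is b; different objects -> False): same = False

[44, 28, 11, 67]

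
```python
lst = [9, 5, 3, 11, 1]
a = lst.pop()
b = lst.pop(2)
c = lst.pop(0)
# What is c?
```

After line 1: lst = [9, 5, 3, 11, 1]
After line 2 (pop() -> a = 1): lst = [9, 5, 3, 11]
After line 3 (pop(2) -> b = 3): lst = [9, 5, 11]
After line 4 (pop(0) -> c = 9): lst = [5, 11]

9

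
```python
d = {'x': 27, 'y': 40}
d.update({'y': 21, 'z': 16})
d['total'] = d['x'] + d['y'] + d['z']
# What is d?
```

After line 1: d = {'x': 27, 'y': 40}
After line 2 (y overwritten, z added): d = {'x': 27, 'y': 21, 'z': 16}
After line 3 (total = 27 + 21 + 16 = 64): d = {'x': 27, 'y': 21, 'z': 16, 'total': 64}

{'x': 27, 'y': 21, 'z': 16, 'total': 64}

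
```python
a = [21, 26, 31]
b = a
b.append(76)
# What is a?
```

After line 1: a = [21, 26, 31]
After line 2 (b = a is an alias, same object): a = [21, 26, 31], b = [21, 26, 31]
After line 3 (b.append mutates the shared list): a = [21, 26, 31, 76], b = [21, 26, 31, 76]

[21, 26, 31, 76]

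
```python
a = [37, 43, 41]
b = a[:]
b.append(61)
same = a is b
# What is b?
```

After line 1: a = [37, 43, 41]
After line 2 (b = a[:] is a shallow copy, new object): a = [37, 43, 41], b = [37, 43, 41]
After line 3 (append only mutates b): a = [37, 43, 41], b = [37, 43, 41, 61]
After line 4 (same = a is b; different objects -> False): same = False

[37, 43, 41, 61]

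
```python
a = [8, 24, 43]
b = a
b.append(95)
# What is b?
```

After line 1: a = [8, 24, 43]
After line 2 (b = a is an alias, same object): a = [8, 24, 43], b = [8, 24, 43]
After line 3 (b.append mutates the shared list): a = [8, 24, 43, 95], b = [8, 24, 43, 95]

[8, 24, 43, 95]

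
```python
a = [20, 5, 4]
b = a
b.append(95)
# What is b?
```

After line 1: a = [20, 5, 4]
After line 2 (b = a is an alias, same object): a = [20, 5, 4], b = [20, 5, 4]
After line 3 (b.append mutates the shared list): a = [20, 5, 4, 95], b = [20, 5, 4, 95]

[20, 5, 4, 95]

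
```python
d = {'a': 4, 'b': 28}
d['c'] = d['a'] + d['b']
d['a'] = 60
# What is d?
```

After line 1: d = {'a': 4, 'b': 28}
After line 2 (d['c'] = 4 + 28): d = {'a': 4, 'b': 28, 'c': 32}
After line 3: d = {'a': 60, 'b': 28, 'c': 32}

{'a': 60, 'b': 28, 'c': 32}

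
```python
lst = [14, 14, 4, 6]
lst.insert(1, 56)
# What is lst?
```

[14, 56, 14, 4, 6]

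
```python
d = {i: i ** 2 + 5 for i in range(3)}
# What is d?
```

{0: 5, 1: 6, 2: 9}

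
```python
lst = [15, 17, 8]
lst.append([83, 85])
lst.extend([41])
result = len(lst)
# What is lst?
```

After line 1: lst = [15, 17, 8]
After line 2 (append adds [83, 85] as single element): lst = [15, 17, 8, [83, 85]]
After line 3 (extend unpacks [41], adds 41): lst = [15, 17, 8, [83, 85], 41]
After line 4: result = len(lst) = 5

[15, 17, 8, [83, 85], 41]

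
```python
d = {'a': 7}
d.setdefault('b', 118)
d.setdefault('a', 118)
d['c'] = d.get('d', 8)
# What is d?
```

After line 1: d = {'a': 7}
After line 2 (setdefault adds 'b'=118): d = {'a': 7, 'b': 118}
After line 3 (setdefault 'a' no-op, already exists): d = {'a': 7, 'b': 118}
After line 4 (get('d', 8) returns default since 'd' not in d): d = {'a': 7, 'b': 118, 'c': 8}

{'a': 7, 'b': 118, 'c': 8}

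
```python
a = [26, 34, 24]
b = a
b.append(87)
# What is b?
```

After line 1: a = [26, 34, 24]
After line 2 (b = a is an alias, same object): a = [26, 34, 24], b = [26, 34, 24]
After line 3 (b.append mutates the shared list): a = [26, 34, 24, 87], b = [26, 34, 24, 87]

[26, 34, 24, 87]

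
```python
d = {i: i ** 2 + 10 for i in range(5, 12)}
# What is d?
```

{5: 35, 6: 46, 7: 59, 8: 74, 9: 91, 10: 110, 11: 131}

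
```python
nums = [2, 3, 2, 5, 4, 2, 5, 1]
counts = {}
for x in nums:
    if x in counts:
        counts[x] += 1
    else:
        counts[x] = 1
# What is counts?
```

Initial: counts = {}, nums = [2, 3, 2, 5, 4, 2, 5, 1]
See 2: counts = {2: 1}
See 3: counts = {2: 1, 3: 1}
See 2: counts = {2: 2, 3: 1}
See 5: counts = {2: 2, 3: 1, 5: 1}
See 4: counts = {2: 2, 3: 1, 5: 1, 4: 1}
See 2: counts = {2: 3, 3: 1, 5: 1, 4: 1}
See 5: counts = {2: 3, 3: 1, 5: 2, 4: 1}
See 1: counts = {2: 3, 3: 1, 5: 2, 4: 1, 1: 1}

{2: 3, 3: 1, 5: 2, 4: 1, 1: 1}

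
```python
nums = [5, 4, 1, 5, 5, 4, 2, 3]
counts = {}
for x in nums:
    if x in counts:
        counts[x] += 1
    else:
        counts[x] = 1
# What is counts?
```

Initial: counts = {}, nums = [5, 4, 1, 5, 5, 4, 2, 3]
See 5: counts = {5: 1}
See 4: counts = {5: 1, 4: 1}
See 1: counts = {5: 1, 4: 1, 1: 1}
See 5: counts = {5: 2, 4: 1, 1: 1}
See 5: counts = {5: 3, 4: 1, 1: 1}
See 4: counts = {5: 3, 4: 2, 1: 1}
See 2: counts = {5: 3, 4: 2, 1: 1, 2: 1}
See 3: counts = {5: 3, 4: 2, 1: 1, 2: 1, 3: 1}

{5: 3, 4: 2, 1: 1, 2: 1, 3: 1}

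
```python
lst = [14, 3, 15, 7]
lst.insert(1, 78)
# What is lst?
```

[14, 78, 3, 15, 7]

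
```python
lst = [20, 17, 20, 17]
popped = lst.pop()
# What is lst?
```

[20, 17, 20]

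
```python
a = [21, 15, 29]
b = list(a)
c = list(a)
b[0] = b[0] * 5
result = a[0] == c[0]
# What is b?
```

After line 1: a = [21, 15, 29]
After line 2 (b = list(a), copy): a = [21, 15, 29], b = [21, 15, 29]
After line 3 (c = list(a) is a copy, new object): c = [21, 15, 29]
After line 4 (b[0] = 21 * 5 = 105; only b mutates (copy)): a = [21, 15, 29], b = [105, 15, 29], c = [21, 15, 29]
After line 5 (a[0] = 21, c[0] = 21; result = True)

[105, 15, 29]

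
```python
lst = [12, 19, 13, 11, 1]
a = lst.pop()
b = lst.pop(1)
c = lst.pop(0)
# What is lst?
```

After line 1: lst = [12, 19, 13, 11, 1]
After line 2 (pop() -> a = 1): lst = [12, 19, 13, 11]
After line 3 (pop(1) -> b = 19): lst = [12, 13, 11]
After line 4 (pop(0) -> c = 12): lst = [13, 11]

[13, 11]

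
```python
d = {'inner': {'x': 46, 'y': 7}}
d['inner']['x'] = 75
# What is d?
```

After line 1: d = {'inner': {'x': 46, 'y': 7}}
After line 2 (inner x overwritten): d = {'inner': {'x': 75, 'y': 7}}

{'inner': {'x': 75, 'y': 7}}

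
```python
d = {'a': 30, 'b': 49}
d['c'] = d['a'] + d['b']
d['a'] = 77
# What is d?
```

After line 1: d = {'a': 30, 'b': 49}
After line 2 (d['c'] = 30 + 49): d = {'a': 30, 'b': 49, 'c': 79}
After line 3: d = {'a': 77, 'b': 49, 'c': 79}

{'a': 77, 'b': 49, 'c': 79}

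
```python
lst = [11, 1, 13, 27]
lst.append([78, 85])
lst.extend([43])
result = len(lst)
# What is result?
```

After line 1: lst = [11, 1, 13, 27]
After line 2 (append adds [78, 85] as single element): lst = [11, 1, 13, 27, [78, 85]]
After line 3 (extend unpacks [43], adds 43): lst = [11, 1, 13, 27, [78, 85], 43]
After line 4: result = len(lst) = 6

6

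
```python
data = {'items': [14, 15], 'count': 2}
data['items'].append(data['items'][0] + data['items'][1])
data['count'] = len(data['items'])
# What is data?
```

After line 1: data = {'items': [14, 15], 'count': 2}
After line 2 (append 14 + 15 = 29): data = {'items': [14, 15, 29], 'count': 2}
After line 3 (count = len(items) = 3): data = {'items': [14, 15, 29], 'count': 3}

{'items': [14, 15, 29], 'count': 3}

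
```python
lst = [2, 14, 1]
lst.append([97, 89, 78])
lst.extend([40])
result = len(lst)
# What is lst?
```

After line 1: lst = [2, 14, 1]
After line 2 (append adds [97, 89, 78] as single element): lst = [2, 14, 1, [97, 89, 78]]
After line 3 (extend unpacks [40], adds 40): lst = [2, 14, 1, [97, 89, 78], 40]
After line 4: result = len(lst) = 5

[2, 14, 1, [97, 89, 78], 40]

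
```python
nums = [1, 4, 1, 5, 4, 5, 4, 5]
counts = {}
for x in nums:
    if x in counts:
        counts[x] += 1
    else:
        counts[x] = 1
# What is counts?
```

Initial: counts = {}, nums = [1, 4, 1, 5, 4, 5, 4, 5]
See 1: counts = {1: 1}
See 4: counts = {1: 1, 4: 1}
See 1: counts = {1: 2, 4: 1}
See 5: counts = {1: 2, 4: 1, 5: 1}
See 4: counts = {1: 2, 4: 2, 5: 1}
See 5: counts = {1: 2, 4: 2, 5: 2}
See 4: counts = {1: 2, 4: 3, 5: 2}
See 5: counts = {1: 2, 4: 3, 5: 3}

{1: 2, 4: 3, 5: 3}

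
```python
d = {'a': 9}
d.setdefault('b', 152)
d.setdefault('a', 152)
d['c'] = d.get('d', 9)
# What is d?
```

After line 1: d = {'a': 9}
After line 2 (setdefault adds 'b'=152): d = {'a': 9, 'b': 152}
After line 3 (setdefault 'a' no-op, already exists): d = {'a': 9, 'b': 152}
After line 4 (get('d', 9) returns default since 'd' not in d): d = {'a': 9, 'b': 152, 'c': 9}

{'a': 9, 'b': 152, 'c': 9}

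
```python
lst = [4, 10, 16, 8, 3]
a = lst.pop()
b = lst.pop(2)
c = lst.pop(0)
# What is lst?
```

After line 1: lst = [4, 10, 16, 8, 3]
After line 2 (pop() -> a = 3): lst = [4, 10, 16, 8]
After line 3 (pop(2) -> b = 16): lst = [4, 10, 8]
After line 4 (pop(0) -> c = 4): lst = [10, 8]

[10, 8]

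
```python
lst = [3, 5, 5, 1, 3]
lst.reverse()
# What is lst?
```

[3, 1, 5, 5, 3]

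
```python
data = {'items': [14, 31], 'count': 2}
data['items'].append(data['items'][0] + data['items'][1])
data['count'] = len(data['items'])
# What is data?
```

After line 1: data = {'items': [14, 31], 'count': 2}
After line 2 (append 14 + 31 = 45): data = {'items': [14, 31, 45], 'count': 2}
After line 3 (count = len(items) = 3): data = {'items': [14, 31, 45], 'count': 3}

{'items': [14, 31, 45], 'count': 3}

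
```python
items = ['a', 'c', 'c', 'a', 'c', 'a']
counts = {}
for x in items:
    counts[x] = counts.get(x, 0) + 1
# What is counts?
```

Initial: counts = {}, items = ['a', 'c', 'c', 'a', 'c', 'a']
See 'a': counts = {'a': 1}
See 'c': counts = {'a': 1, 'c': 1}
See 'c': counts = {'a': 1, 'c': 2}
See 'a': counts = {'a': 2, 'c': 2}
See 'c': counts = {'a': 2, 'c': 3}
See 'a': counts = {'a': 3, 'c': 3}

{'a': 3, 'c': 3}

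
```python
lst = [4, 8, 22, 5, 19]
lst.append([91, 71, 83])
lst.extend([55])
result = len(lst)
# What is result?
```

After line 1: lst = [4, 8, 22, 5, 19]
After line 2 (append adds [91, 71, 83] as single element): lst = [4, 8, 22, 5, 19, [91, 71, 83]]
After line 3 (extend unpacks [55], adds 55): lst = [4, 8, 22, 5, 19, [91, 71, 83], 55]
After line 4: result = len(lst) = 7

7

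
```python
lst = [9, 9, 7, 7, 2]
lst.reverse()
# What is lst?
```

[2, 7, 7, 9, 9]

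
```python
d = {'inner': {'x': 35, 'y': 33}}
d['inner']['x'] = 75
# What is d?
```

After line 1: d = {'inner': {'x': 35, 'y': 33}}
After line 2 (inner x overwritten): d = {'inner': {'x': 75, 'y': 33}}

{'inner': {'x': 75, 'y': 33}}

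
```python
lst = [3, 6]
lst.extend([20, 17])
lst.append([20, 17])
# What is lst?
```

After line 1: lst = [3, 6]
After line 2 (extend unpacks [20, 17]): lst = [3, 6, 20, 17]
After line 3 (append adds [20, 17] as single element): lst = [3, 6, 20, 17, [20, 17]]

[3, 6, 20, 17, [20, 17]]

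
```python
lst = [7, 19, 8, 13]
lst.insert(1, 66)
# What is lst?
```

[7, 66, 19, 8, 13]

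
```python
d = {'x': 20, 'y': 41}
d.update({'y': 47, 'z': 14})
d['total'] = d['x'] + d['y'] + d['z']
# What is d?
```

After line 1: d = {'x': 20, 'y': 41}
After line 2 (y overwritten, z added): d = {'x': 20, 'y': 47, 'z': 14}
After line 3 (total = 20 + 47 + 14 = 81): d = {'x': 20, 'y': 47, 'z': 14, 'total': 81}

{'x': 20, 'y': 47, 'z': 14, 'total': 81}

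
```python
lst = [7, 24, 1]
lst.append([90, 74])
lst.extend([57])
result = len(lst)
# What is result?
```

After line 1: lst = [7, 24, 1]
After line 2 (append adds [90, 74] as single element): lst = [7, 24, 1, [90, 74]]
After line 3 (extend unpacks [57], adds 57): lst = [7, 24, 1, [90, 74], 57]
After line 4: result = len(lst) = 5

5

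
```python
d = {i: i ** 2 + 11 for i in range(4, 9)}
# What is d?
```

{4: 27, 5: 36, 6: 47, 7: 60, 8: 75}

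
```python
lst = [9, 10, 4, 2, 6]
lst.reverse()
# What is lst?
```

[6, 2, 4, 10, 9]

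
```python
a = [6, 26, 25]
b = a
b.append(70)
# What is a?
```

After line 1: a = [6, 26, 25]
After line 2 (b = a is an alias, same object): a = [6, 26, 25], b = [6, 26, 25]
After line 3 (b.append mutates the shared list): a = [6, 26, 25, 70], b = [6, 26, 25, 70]

[6, 26, 25, 70]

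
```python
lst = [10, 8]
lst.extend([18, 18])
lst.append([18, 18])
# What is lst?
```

After line 1: lst = [10, 8]
After line 2 (extend unpacks [18, 18]): lst = [10, 8, 18, 18]
After line 3 (append adds [18, 18] as single element): lst = [10, 8, 18, 18, [18, 18]]

[10, 8, 18, 18, [18, 18]]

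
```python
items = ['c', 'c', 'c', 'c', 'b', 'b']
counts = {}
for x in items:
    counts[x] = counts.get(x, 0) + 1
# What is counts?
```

Initial: counts = {}, items = ['c', 'c', 'c', 'c', 'b', 'b']
See 'c': counts = {'c': 1}
See 'c': counts = {'c': 2}
See 'c': counts = {'c': 3}
See 'c': counts = {'c': 4}
See 'b': counts = {'c': 4, 'b': 1}
See 'b': counts = {'c': 4, 'b': 2}

{'c': 4, 'b': 2}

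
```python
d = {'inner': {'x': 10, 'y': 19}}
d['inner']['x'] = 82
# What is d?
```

After line 1: d = {'inner': {'x': 10, 'y': 19}}
After line 2 (inner x overwritten): d = {'inner': {'x': 82, 'y': 19}}

{'inner': {'x': 82, 'y': 19}}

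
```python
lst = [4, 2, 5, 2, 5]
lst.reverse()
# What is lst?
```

[5, 2, 5, 2, 4]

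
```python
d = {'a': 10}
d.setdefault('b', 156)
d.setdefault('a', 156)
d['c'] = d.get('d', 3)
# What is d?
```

After line 1: d = {'a': 10}
After line 2 (setdefault adds 'b'=156): d = {'a': 10, 'b': 156}
After line 3 (setdefault 'a' no-op, already exists): d = {'a': 10, 'b': 156}
After line 4 (get('d', 3) returns default since 'd' not in d): d = {'a': 10, 'b': 156, 'c': 3}

{'a': 10, 'b': 156, 'c': 3}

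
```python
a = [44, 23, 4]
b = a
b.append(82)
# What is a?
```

After line 1: a = [44, 23, 4]
After line 2 (b = a is an alias, same object): a = [44, 23, 4], b = [44, 23, 4]
After line 3 (b.append mutates the shared list): a = [44, 23, 4, 82], b = [44, 23, 4, 82]

[44, 23, 4, 82]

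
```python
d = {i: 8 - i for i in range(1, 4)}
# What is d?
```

{1: 7, 2: 6, 3: 5}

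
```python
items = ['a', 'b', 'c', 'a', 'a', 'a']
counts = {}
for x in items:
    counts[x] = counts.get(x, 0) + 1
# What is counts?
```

Initial: counts = {}, items = ['a', 'b', 'c', 'a', 'a', 'a']
See 'a': counts = {'a': 1}
See 'b': counts = {'a': 1, 'b': 1}
See 'c': counts = {'a': 1, 'b': 1, 'c': 1}
See 'a': counts = {'a': 2, 'b': 1, 'c': 1}
See 'a': counts = {'a': 3, 'b': 1, 'c': 1}
See 'a': counts = {'a': 4, 'b': 1, 'c': 1}

{'a': 4, 'b': 1, 'c': 1}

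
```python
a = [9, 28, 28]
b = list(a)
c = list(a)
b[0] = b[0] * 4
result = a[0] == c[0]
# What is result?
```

After line 1: a = [9, 28, 28]
After line 2 (b = list(a), copy): a = [9, 28, 28], b = [9, 28, 28]
After line 3 (c = list(a) is a copy, new object): c = [9, 28, 28]
After line 4 (b[0] = 9 * 4 = 36; only b mutates (copy)): a = [9, 28, 28], b = [36, 28, 28], c = [9, 28, 28]
After line 5 (a[0] = 9, c[0] = 9; result = True)

True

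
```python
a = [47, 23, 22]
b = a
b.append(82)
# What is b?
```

After line 1: a = [47, 23, 22]
After line 2 (b = a is an alias, same object): a = [47, 23, 22], b = [47, 23, 22]
After line 3 (b.append mutates the shared list): a = [47, 23, 22, 82], b = [47, 23, 22, 82]

[47, 23, 22, 82]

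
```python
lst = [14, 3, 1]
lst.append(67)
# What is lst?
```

[14, 3, 1, 67]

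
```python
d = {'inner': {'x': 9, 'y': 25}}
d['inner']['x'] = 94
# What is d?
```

After line 1: d = {'inner': {'x': 9, 'y': 25}}
After line 2 (inner x overwritten): d = {'inner': {'x': 94, 'y': 25}}

{'inner': {'x': 94, 'y': 25}}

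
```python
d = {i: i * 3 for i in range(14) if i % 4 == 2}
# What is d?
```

{2: 6, 6: 18, 10: 30}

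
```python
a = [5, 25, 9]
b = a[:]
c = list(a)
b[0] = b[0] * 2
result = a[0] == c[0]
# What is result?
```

After line 1: a = [5, 25, 9]
After line 2 (b = a[:], copy): a = [5, 25, 9], b = [5, 25, 9]
After line 3 (c = list(a) is a copy, new object): c = [5, 25, 9]
After line 4 (b[0] = 5 * 2 = 10; only b mutates (copy)): a = [5, 25, 9], b = [10, 25, 9], c = [5, 25, 9]
After line 5 (a[0] = 5, c[0] = 5; result = True)

True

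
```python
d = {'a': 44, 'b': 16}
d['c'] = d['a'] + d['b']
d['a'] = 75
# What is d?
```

After line 1: d = {'a': 44, 'b': 16}
After line 2 (d['c'] = 44 + 16): d = {'a': 44, 'b': 16, 'c': 60}
After line 3: d = {'a': 75, 'b': 16, 'c': 60}

{'a': 75, 'b': 16, 'c': 60}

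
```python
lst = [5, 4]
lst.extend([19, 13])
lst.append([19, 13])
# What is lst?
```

After line 1: lst = [5, 4]
After line 2 (extend unpacks [19, 13]): lst = [5, 4, 19, 13]
After line 3 (append adds [19, 13] as single element): lst = [5, 4, 19, 13, [19, 13]]

[5, 4, 19, 13, [19, 13]]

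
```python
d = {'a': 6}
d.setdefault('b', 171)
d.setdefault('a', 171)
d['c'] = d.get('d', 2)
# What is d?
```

After line 1: d = {'a': 6}
After line 2 (setdefault adds 'b'=171): d = {'a': 6, 'b': 171}
After line 3 (setdefault 'a' no-op, already exists): d = {'a': 6, 'b': 171}
After line 4 (get('d', 2) returns default since 'd' not in d): d = {'a': 6, 'b': 171, 'c': 2}

{'a': 6, 'b': 171, 'c': 2}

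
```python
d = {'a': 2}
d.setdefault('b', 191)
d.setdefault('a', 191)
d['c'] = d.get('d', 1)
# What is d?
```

After line 1: d = {'a': 2}
After line 2 (setdefault adds 'b'=191): d = {'a': 2, 'b': 191}
After line 3 (setdefault 'a' no-op, already exists): d = {'a': 2, 'b': 191}
After line 4 (get('d', 1) returns default since 'd' not in d): d = {'a': 2, 'b': 191, 'c': 1}

{'a': 2, 'b': 191, 'c': 1}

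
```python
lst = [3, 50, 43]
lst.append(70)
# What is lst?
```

[3, 50, 43, 70]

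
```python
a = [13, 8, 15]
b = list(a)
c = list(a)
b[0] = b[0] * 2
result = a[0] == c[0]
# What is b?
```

After line 1: a = [13, 8, 15]
After line 2 (b = list(a), copy): a = [13, 8, 15], b = [13, 8, 15]
After line 3 (c = list(a) is a copy, new object): c = [13, 8, 15]
After line 4 (b[0] = 13 * 2 = 26; only b mutates (copy)): a = [13, 8, 15], b = [26, 8, 15], c = [13, 8, 15]
After line 5 (a[0] = 13, c[0] = 13; result = True)

[26, 8, 15]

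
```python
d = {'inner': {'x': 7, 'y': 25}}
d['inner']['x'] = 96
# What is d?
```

After line 1: d = {'inner': {'x': 7, 'y': 25}}
After line 2 (inner x overwritten): d = {'inner': {'x': 96, 'y': 25}}

{'inner': {'x': 96, 'y': 25}}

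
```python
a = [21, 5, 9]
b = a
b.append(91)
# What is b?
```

After line 1: a = [21, 5, 9]
After line 2 (b = a is an alias, same object): a = [21, 5, 9], b = [21, 5, 9]
After line 3 (b.append mutates the shared list): a = [21, 5, 9, 91], b = [21, 5, 9, 91]

[21, 5, 9, 91]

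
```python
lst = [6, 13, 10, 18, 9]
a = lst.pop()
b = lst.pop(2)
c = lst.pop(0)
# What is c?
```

After line 1: lst = [6, 13, 10, 18, 9]
After line 2 (pop() -> a = 9): lst = [6, 13, 10, 18]
After line 3 (pop(2) -> b = 10): lst = [6, 13, 18]
After line 4 (pop(0) -> c = 6): lst = [13, 18]

6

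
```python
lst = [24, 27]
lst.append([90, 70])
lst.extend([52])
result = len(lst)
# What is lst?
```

After line 1: lst = [24, 27]
After line 2 (append adds [90, 70] as single element): lst = [24, 27, [90, 70]]
After line 3 (extend unpacks [52], adds 52): lst = [24, 27, [90, 70], 52]
After line 4: result = len(lst) = 4

[24, 27, [90, 70], 52]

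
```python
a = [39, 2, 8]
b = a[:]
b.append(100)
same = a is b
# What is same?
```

After line 1: a = [39, 2, 8]
After line 2 (b = a[:] is a shallow copy, new object): a = [39, 2, 8], b = [39, 2, 8]
After line 3 (append only mutates b): a = [39, 2, 8], b = [39, 2, 8, 100]
After line 4 (same = a is b; different objects -> False): same = False

False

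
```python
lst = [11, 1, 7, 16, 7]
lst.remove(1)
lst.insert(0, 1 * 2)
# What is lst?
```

After line 1: lst = [11, 1, 7, 16, 7]
After line 2 (remove first 1): lst = [11, 7, 16, 7]
After line 3 (insert 2 at index 0): lst = [2, 11, 7, 16, 7]

[2, 11, 7, 16, 7]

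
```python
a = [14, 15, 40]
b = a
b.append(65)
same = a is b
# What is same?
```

After line 1: a = [14, 15, 40]
After line 2 (b = a is an alias, same object): a = [14, 15, 40], b = [14, 15, 40]
After line 3 (b.append mutates the shared list): a = [14, 15, 40, 65], b = [14, 15, 40, 65]
After line 4 (same = a is b; same object -> True): same = True

True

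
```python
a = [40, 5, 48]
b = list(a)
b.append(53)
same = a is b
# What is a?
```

After line 1: a = [40, 5, 48]
After line 2 (b = list(a) is a shallow copy, new object): a = [40, 5, 48], b = [40, 5, 48]
After line 3 (append only mutates b): a = [40, 5, 48], b = [40, 5, 48, 53]
After line 4 (same = a is b; different objects -> False): same = False

[40, 5, 48]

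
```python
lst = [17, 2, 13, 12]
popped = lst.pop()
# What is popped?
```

12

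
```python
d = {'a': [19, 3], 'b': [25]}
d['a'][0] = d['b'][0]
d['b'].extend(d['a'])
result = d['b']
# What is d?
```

After line 1: d = {'a': [19, 3], 'b': [25]}
After line 2 (a[0] = b[0] = 25): d = {'a': [25, 3], 'b': [25]}
After line 3 (b.extend(a) appends [25, 3]): d = {'a': [25, 3], 'b': [25, 25, 3]}
After line 4: result = d['b'] = [25, 25, 3]

{'a': [25, 3], 'b': [25, 25, 3]}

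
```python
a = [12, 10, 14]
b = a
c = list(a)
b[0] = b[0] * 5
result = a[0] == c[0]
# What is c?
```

After line 1: a = [12, 10, 14]
After line 2 (b = a, alias): a = [12, 10, 14], b = [12, 10, 14]
After line 3 (c = list(a) is a copy, new object): c = [12, 10, 14]
After line 4 (b[0] = 12 * 5 = 60; mutates shared a/b): a = b = [60, 10, 14], c = [12, 10, 14]
After line 5 (a[0] = 60, c[0] = 12; result = False)

[12, 10, 14]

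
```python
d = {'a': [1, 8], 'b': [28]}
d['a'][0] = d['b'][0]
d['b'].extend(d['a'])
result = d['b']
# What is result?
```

After line 1: d = {'a': [1, 8], 'b': [28]}
After line 2 (a[0] = b[0] = 28): d = {'a': [28, 8], 'b': [28]}
After line 3 (b.extend(a) appends [28, 8]): d = {'a': [28, 8], 'b': [28, 28, 8]}
After line 4: result = d['b'] = [28, 28, 8]

[28, 28, 8]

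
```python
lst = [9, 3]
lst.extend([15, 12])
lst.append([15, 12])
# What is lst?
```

After line 1: lst = [9, 3]
After line 2 (extend unpacks [15, 12]): lst = [9, 3, 15, 12]
After line 3 (append adds [15, 12] as single element): lst = [9, 3, 15, 12, [15, 12]]

[9, 3, 15, 12, [15, 12]]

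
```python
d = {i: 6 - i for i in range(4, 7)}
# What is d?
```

{4: 2, 5: 1, 6: 0}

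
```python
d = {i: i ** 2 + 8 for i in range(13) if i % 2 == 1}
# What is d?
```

{1: 9, 3: 17, 5: 33, 7: 57, 9: 89, 11: 129}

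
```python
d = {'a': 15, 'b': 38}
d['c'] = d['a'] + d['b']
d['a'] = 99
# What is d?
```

After line 1: d = {'a': 15, 'b': 38}
After line 2 (d['c'] = 15 + 38): d = {'a': 15, 'b': 38, 'c': 53}
After line 3: d = {'a': 99, 'b': 38, 'c': 53}

{'a': 99, 'b': 38, 'c': 53}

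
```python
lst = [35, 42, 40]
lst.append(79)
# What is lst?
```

[35, 42, 40, 79]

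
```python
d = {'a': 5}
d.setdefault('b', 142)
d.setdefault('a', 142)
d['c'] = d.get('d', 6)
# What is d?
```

After line 1: d = {'a': 5}
After line 2 (setdefault adds 'b'=142): d = {'a': 5, 'b': 142}
After line 3 (setdefault 'a' no-op, already exists): d = {'a': 5, 'b': 142}
After line 4 (get('d', 6) returns default since 'd' not in d): d = {'a': 5, 'b': 142, 'c': 6}

{'a': 5, 'b': 142, 'c': 6}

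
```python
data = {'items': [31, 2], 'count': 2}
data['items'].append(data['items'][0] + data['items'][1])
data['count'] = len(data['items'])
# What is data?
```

After line 1: data = {'items': [31, 2], 'count': 2}
After line 2 (append 31 + 2 = 33): data = {'items': [31, 2, 33], 'count': 2}
After line 3 (count = len(items) = 3): data = {'items': [31, 2, 33], 'count': 3}

{'items': [31, 2, 33], 'count': 3}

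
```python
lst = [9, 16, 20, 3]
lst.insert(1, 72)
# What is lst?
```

[9, 72, 16, 20, 3]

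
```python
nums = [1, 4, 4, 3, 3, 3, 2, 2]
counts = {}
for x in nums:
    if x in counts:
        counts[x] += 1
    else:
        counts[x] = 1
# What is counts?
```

Initial: counts = {}, nums = [1, 4, 4, 3, 3, 3, 2, 2]
See 1: counts = {1: 1}
See 4: counts = {1: 1, 4: 1}
See 4: counts = {1: 1, 4: 2}
See 3: counts = {1: 1, 4: 2, 3: 1}
See 3: counts = {1: 1, 4: 2, 3: 2}
See 3: counts = {1: 1, 4: 2, 3: 3}
See 2: counts = {1: 1, 4: 2, 3: 3, 2: 1}
See 2: counts = {1: 1, 4: 2, 3: 3, 2: 2}

{1: 1, 4: 2, 3: 3, 2: 2}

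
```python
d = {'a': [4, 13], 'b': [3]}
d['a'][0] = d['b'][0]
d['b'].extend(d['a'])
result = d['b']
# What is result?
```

After line 1: d = {'a': [4, 13], 'b': [3]}
After line 2 (a[0] = b[0] = 3): d = {'a': [3, 13], 'b': [3]}
After line 3 (b.extend(a) appends [3, 13]): d = {'a': [3, 13], 'b': [3, 3, 13]}
After line 4: result = d['b'] = [3, 3, 13]

[3, 3, 13]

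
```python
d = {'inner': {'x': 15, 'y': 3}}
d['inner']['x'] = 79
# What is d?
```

After line 1: d = {'inner': {'x': 15, 'y': 3}}
After line 2 (inner x overwritten): d = {'inner': {'x': 79, 'y': 3}}

{'inner': {'x': 79, 'y': 3}}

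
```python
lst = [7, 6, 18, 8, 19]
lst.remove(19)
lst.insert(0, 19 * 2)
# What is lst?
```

After line 1: lst = [7, 6, 18, 8, 19]
After line 2 (remove first 19): lst = [7, 6, 18, 8]
After line 3 (insert 38 at index 0): lst = [38, 7, 6, 18, 8]

[38, 7, 6, 18, 8]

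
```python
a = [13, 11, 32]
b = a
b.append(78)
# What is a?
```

After line 1: a = [13, 11, 32]
After line 2 (b = a is an alias, same object): a = [13, 11, 32], b = [13, 11, 32]
After line 3 (b.append mutates the shared list): a = [13, 11, 32, 78], b = [13, 11, 32, 78]

[13, 11, 32, 78]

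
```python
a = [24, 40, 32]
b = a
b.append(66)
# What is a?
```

After line 1: a = [24, 40, 32]
After line 2 (b = a is an alias, same object): a = [24, 40, 32], b = [24, 40, 32]
After line 3 (b.append mutates the shared list): a = [24, 40, 32, 66], b = [24, 40, 32, 66]

[24, 40, 32, 66]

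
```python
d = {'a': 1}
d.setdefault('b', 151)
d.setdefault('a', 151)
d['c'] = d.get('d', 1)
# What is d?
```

After line 1: d = {'a': 1}
After line 2 (setdefault adds 'b'=151): d = {'a': 1, 'b': 151}
After line 3 (setdefault 'a' no-op, already exists): d = {'a': 1, 'b': 151}
After line 4 (get('d', 1) returns default since 'd' not in d): d = {'a': 1, 'b': 151, 'c': 1}

{'a': 1, 'b': 151, 'c': 1}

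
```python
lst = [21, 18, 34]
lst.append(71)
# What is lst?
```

[21, 18, 34, 71]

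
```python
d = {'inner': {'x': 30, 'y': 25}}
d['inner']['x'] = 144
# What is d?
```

After line 1: d = {'inner': {'x': 30, 'y': 25}}
After line 2 (inner x overwritten): d = {'inner': {'x': 144, 'y': 25}}

{'inner': {'x': 144, 'y': 25}}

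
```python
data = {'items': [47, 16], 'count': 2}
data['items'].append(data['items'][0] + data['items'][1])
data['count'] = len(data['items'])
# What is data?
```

After line 1: data = {'items': [47, 16], 'count': 2}
After line 2 (append 47 + 16 = 63): data = {'items': [47, 16, 63], 'count': 2}
After line 3 (count = len(items) = 3): data = {'items': [47, 16, 63], 'count': 3}

{'items': [47, 16, 63], 'count': 3}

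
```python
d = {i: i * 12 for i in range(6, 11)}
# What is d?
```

{6: 72, 7: 84, 8: 96, 9: 108, 10: 120}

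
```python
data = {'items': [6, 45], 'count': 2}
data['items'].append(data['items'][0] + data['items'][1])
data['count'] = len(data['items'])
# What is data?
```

After line 1: data = {'items': [6, 45], 'count': 2}
After line 2 (append 6 + 45 = 51): data = {'items': [6, 45, 51], 'count': 2}
After line 3 (count = len(items) = 3): data = {'items': [6, 45, 51], 'count': 3}

{'items': [6, 45, 51], 'count': 3}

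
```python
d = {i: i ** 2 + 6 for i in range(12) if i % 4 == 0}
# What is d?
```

{0: 6, 4: 22, 8: 70}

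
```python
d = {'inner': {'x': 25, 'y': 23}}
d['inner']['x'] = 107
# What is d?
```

After line 1: d = {'inner': {'x': 25, 'y': 23}}
After line 2 (inner x overwritten): d = {'inner': {'x': 107, 'y': 23}}

{'inner': {'x': 107, 'y': 23}}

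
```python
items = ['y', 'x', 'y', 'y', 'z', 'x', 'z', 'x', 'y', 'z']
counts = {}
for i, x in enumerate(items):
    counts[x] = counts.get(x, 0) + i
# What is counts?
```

Initial: counts = {}, items = ['y', 'x', 'y', 'y', 'z', 'x', 'z', 'x', 'y', 'z']
i=0, x='y': counts = {'y': 0}
i=1, x='x': counts = {'y': 0, 'x': 1}
i=2, x='y': counts = {'y': 2, 'x': 1}
i=3, x='y': counts = {'y': 5, 'x': 1}
i=4, x='z': counts = {'y': 5, 'x': 1, 'z': 4}
i=5, x='x': counts = {'y': 5, 'x': 6, 'z': 4}
i=6, x='z': counts = {'y': 5, 'x': 6, 'z': 10}
i=7, x='x': counts = {'y': 5, 'x': 13, 'z': 10}
i=8, x='y': counts = {'y': 13, 'x': 13, 'z': 10}
i=9, x='z': counts = {'y': 13, 'x': 13, 'z': 19}

{'y': 13, 'x': 13, 'z': 19}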